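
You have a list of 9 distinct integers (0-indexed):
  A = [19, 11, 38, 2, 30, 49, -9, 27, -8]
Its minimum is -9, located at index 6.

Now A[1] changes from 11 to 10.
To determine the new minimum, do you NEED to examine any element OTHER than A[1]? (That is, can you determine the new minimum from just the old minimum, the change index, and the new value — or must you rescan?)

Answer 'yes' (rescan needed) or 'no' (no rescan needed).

Old min = -9 at index 6
Change at index 1: 11 -> 10
Index 1 was NOT the min. New min = min(-9, 10). No rescan of other elements needed.
Needs rescan: no

Answer: no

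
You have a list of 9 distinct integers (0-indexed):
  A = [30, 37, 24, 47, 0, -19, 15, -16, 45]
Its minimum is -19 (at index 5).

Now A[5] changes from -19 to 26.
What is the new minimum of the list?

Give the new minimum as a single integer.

Answer: -16

Derivation:
Old min = -19 (at index 5)
Change: A[5] -19 -> 26
Changed element WAS the min. Need to check: is 26 still <= all others?
  Min of remaining elements: -16
  New min = min(26, -16) = -16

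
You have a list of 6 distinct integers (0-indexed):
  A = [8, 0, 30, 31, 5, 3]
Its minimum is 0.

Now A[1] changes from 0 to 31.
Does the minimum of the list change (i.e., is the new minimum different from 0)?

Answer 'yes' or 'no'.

Answer: yes

Derivation:
Old min = 0
Change: A[1] 0 -> 31
Changed element was the min; new min must be rechecked.
New min = 3; changed? yes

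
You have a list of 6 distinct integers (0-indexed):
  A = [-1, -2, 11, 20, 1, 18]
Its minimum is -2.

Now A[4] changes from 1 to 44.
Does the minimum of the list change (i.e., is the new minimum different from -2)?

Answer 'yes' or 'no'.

Old min = -2
Change: A[4] 1 -> 44
Changed element was NOT the min; min changes only if 44 < -2.
New min = -2; changed? no

Answer: no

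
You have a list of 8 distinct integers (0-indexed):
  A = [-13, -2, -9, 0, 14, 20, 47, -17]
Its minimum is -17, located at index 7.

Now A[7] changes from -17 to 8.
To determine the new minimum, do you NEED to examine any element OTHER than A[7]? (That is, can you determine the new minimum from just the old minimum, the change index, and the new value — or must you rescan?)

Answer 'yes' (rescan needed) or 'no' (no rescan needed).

Answer: yes

Derivation:
Old min = -17 at index 7
Change at index 7: -17 -> 8
Index 7 WAS the min and new value 8 > old min -17. Must rescan other elements to find the new min.
Needs rescan: yes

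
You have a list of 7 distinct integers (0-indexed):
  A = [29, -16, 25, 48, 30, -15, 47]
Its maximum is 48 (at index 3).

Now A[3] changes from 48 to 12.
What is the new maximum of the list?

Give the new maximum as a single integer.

Old max = 48 (at index 3)
Change: A[3] 48 -> 12
Changed element WAS the max -> may need rescan.
  Max of remaining elements: 47
  New max = max(12, 47) = 47

Answer: 47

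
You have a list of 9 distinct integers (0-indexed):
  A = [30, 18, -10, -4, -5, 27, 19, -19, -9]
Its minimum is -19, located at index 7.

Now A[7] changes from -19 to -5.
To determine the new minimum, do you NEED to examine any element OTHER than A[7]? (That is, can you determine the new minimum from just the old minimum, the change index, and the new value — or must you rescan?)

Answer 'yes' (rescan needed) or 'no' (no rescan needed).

Old min = -19 at index 7
Change at index 7: -19 -> -5
Index 7 WAS the min and new value -5 > old min -19. Must rescan other elements to find the new min.
Needs rescan: yes

Answer: yes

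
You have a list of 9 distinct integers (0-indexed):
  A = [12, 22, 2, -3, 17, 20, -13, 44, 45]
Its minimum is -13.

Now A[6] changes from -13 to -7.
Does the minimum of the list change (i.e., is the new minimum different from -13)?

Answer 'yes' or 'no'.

Answer: yes

Derivation:
Old min = -13
Change: A[6] -13 -> -7
Changed element was the min; new min must be rechecked.
New min = -7; changed? yes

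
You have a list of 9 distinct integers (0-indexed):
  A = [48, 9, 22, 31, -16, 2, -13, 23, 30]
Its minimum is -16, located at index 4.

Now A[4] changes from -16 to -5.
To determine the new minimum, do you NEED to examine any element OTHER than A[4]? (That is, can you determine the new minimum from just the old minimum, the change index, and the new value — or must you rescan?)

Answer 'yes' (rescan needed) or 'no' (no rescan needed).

Answer: yes

Derivation:
Old min = -16 at index 4
Change at index 4: -16 -> -5
Index 4 WAS the min and new value -5 > old min -16. Must rescan other elements to find the new min.
Needs rescan: yes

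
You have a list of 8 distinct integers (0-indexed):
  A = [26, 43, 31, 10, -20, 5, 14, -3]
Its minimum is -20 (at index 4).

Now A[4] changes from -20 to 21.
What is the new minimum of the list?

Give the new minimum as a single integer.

Old min = -20 (at index 4)
Change: A[4] -20 -> 21
Changed element WAS the min. Need to check: is 21 still <= all others?
  Min of remaining elements: -3
  New min = min(21, -3) = -3

Answer: -3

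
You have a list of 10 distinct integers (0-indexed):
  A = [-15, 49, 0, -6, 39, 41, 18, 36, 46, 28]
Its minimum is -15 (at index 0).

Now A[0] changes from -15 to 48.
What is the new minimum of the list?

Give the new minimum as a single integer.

Answer: -6

Derivation:
Old min = -15 (at index 0)
Change: A[0] -15 -> 48
Changed element WAS the min. Need to check: is 48 still <= all others?
  Min of remaining elements: -6
  New min = min(48, -6) = -6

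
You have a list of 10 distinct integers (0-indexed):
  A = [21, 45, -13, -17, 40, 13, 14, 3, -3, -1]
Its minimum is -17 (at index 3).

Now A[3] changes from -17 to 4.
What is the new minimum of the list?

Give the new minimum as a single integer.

Old min = -17 (at index 3)
Change: A[3] -17 -> 4
Changed element WAS the min. Need to check: is 4 still <= all others?
  Min of remaining elements: -13
  New min = min(4, -13) = -13

Answer: -13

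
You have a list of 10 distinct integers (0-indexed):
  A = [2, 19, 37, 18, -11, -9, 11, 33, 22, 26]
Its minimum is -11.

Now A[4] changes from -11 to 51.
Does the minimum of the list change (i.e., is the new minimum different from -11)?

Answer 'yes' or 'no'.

Old min = -11
Change: A[4] -11 -> 51
Changed element was the min; new min must be rechecked.
New min = -9; changed? yes

Answer: yes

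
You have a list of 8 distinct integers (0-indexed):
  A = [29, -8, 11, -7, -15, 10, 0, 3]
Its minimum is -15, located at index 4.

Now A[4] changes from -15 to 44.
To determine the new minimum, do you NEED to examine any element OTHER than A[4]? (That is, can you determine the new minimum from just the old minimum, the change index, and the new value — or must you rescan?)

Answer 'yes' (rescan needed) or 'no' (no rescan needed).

Old min = -15 at index 4
Change at index 4: -15 -> 44
Index 4 WAS the min and new value 44 > old min -15. Must rescan other elements to find the new min.
Needs rescan: yes

Answer: yes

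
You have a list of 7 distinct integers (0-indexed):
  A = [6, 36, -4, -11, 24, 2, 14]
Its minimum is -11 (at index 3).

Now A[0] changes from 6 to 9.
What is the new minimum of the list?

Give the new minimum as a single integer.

Old min = -11 (at index 3)
Change: A[0] 6 -> 9
Changed element was NOT the old min.
  New min = min(old_min, new_val) = min(-11, 9) = -11

Answer: -11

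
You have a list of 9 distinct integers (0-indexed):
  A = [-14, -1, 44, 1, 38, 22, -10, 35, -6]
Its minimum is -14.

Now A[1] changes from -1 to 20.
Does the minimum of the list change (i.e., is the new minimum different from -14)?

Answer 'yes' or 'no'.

Answer: no

Derivation:
Old min = -14
Change: A[1] -1 -> 20
Changed element was NOT the min; min changes only if 20 < -14.
New min = -14; changed? no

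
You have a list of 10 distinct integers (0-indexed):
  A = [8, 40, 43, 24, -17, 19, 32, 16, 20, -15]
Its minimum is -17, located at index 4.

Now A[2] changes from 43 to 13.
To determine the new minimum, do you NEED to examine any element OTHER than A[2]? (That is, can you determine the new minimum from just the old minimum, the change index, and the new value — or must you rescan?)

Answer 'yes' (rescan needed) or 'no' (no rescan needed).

Old min = -17 at index 4
Change at index 2: 43 -> 13
Index 2 was NOT the min. New min = min(-17, 13). No rescan of other elements needed.
Needs rescan: no

Answer: no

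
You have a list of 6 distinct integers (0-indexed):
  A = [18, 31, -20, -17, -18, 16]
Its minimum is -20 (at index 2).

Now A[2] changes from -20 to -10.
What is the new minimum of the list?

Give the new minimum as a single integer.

Old min = -20 (at index 2)
Change: A[2] -20 -> -10
Changed element WAS the min. Need to check: is -10 still <= all others?
  Min of remaining elements: -18
  New min = min(-10, -18) = -18

Answer: -18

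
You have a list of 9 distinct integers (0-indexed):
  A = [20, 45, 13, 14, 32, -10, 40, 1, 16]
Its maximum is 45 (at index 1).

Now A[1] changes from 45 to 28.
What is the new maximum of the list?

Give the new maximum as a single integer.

Old max = 45 (at index 1)
Change: A[1] 45 -> 28
Changed element WAS the max -> may need rescan.
  Max of remaining elements: 40
  New max = max(28, 40) = 40

Answer: 40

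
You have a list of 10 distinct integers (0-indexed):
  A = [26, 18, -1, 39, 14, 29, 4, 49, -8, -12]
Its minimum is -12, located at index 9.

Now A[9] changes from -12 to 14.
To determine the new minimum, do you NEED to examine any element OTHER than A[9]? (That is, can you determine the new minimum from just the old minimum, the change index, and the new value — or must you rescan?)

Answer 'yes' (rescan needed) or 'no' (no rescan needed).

Answer: yes

Derivation:
Old min = -12 at index 9
Change at index 9: -12 -> 14
Index 9 WAS the min and new value 14 > old min -12. Must rescan other elements to find the new min.
Needs rescan: yes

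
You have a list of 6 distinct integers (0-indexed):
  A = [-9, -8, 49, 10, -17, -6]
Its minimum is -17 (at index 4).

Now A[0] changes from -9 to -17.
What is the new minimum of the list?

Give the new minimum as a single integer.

Old min = -17 (at index 4)
Change: A[0] -9 -> -17
Changed element was NOT the old min.
  New min = min(old_min, new_val) = min(-17, -17) = -17

Answer: -17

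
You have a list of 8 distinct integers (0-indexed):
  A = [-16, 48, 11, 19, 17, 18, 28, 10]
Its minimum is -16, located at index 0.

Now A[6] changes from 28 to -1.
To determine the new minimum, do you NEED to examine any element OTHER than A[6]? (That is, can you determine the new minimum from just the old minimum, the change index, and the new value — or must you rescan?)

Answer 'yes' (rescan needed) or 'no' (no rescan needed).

Old min = -16 at index 0
Change at index 6: 28 -> -1
Index 6 was NOT the min. New min = min(-16, -1). No rescan of other elements needed.
Needs rescan: no

Answer: no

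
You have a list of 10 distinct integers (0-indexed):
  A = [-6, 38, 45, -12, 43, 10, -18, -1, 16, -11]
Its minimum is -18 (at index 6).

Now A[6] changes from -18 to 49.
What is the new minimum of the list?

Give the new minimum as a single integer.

Old min = -18 (at index 6)
Change: A[6] -18 -> 49
Changed element WAS the min. Need to check: is 49 still <= all others?
  Min of remaining elements: -12
  New min = min(49, -12) = -12

Answer: -12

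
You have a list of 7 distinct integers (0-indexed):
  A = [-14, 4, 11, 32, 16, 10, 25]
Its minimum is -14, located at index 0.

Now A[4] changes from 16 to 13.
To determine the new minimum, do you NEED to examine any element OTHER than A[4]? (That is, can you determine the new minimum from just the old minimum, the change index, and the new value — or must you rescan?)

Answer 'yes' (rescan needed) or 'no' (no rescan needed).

Answer: no

Derivation:
Old min = -14 at index 0
Change at index 4: 16 -> 13
Index 4 was NOT the min. New min = min(-14, 13). No rescan of other elements needed.
Needs rescan: no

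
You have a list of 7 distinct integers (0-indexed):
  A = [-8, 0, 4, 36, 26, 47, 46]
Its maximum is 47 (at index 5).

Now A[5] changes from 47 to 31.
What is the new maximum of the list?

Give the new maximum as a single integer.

Answer: 46

Derivation:
Old max = 47 (at index 5)
Change: A[5] 47 -> 31
Changed element WAS the max -> may need rescan.
  Max of remaining elements: 46
  New max = max(31, 46) = 46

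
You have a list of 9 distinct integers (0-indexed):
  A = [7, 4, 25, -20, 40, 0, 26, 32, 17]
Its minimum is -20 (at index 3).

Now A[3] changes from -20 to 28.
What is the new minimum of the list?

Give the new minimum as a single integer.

Answer: 0

Derivation:
Old min = -20 (at index 3)
Change: A[3] -20 -> 28
Changed element WAS the min. Need to check: is 28 still <= all others?
  Min of remaining elements: 0
  New min = min(28, 0) = 0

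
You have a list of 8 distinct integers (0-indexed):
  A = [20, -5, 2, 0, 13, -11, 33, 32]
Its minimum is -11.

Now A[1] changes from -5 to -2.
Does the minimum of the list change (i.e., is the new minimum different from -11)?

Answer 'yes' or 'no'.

Answer: no

Derivation:
Old min = -11
Change: A[1] -5 -> -2
Changed element was NOT the min; min changes only if -2 < -11.
New min = -11; changed? no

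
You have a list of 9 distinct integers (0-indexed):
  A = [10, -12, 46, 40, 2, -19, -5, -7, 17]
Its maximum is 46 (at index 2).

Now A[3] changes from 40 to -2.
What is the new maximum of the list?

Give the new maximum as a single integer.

Answer: 46

Derivation:
Old max = 46 (at index 2)
Change: A[3] 40 -> -2
Changed element was NOT the old max.
  New max = max(old_max, new_val) = max(46, -2) = 46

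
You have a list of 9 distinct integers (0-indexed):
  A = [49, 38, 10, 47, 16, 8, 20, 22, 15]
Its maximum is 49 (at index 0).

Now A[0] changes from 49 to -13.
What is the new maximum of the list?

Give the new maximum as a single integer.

Old max = 49 (at index 0)
Change: A[0] 49 -> -13
Changed element WAS the max -> may need rescan.
  Max of remaining elements: 47
  New max = max(-13, 47) = 47

Answer: 47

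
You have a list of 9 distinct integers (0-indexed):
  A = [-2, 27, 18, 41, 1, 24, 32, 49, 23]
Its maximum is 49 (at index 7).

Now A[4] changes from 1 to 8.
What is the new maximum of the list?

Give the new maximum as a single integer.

Old max = 49 (at index 7)
Change: A[4] 1 -> 8
Changed element was NOT the old max.
  New max = max(old_max, new_val) = max(49, 8) = 49

Answer: 49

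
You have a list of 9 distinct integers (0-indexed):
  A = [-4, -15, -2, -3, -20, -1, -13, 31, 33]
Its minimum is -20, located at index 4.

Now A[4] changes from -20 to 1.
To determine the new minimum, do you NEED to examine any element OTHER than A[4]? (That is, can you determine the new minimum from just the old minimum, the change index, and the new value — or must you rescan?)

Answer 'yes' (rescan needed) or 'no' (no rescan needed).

Old min = -20 at index 4
Change at index 4: -20 -> 1
Index 4 WAS the min and new value 1 > old min -20. Must rescan other elements to find the new min.
Needs rescan: yes

Answer: yes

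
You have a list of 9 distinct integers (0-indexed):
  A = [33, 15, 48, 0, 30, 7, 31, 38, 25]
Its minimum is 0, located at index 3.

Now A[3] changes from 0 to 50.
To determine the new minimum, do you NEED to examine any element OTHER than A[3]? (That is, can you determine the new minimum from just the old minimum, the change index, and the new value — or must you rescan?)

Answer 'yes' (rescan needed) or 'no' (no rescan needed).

Old min = 0 at index 3
Change at index 3: 0 -> 50
Index 3 WAS the min and new value 50 > old min 0. Must rescan other elements to find the new min.
Needs rescan: yes

Answer: yes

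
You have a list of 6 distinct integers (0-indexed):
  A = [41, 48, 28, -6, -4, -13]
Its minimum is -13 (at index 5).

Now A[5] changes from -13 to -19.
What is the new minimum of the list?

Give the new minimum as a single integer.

Answer: -19

Derivation:
Old min = -13 (at index 5)
Change: A[5] -13 -> -19
Changed element WAS the min. Need to check: is -19 still <= all others?
  Min of remaining elements: -6
  New min = min(-19, -6) = -19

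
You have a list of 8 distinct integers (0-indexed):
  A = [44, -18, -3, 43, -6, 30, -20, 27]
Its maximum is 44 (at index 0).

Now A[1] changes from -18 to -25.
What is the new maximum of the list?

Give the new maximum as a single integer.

Answer: 44

Derivation:
Old max = 44 (at index 0)
Change: A[1] -18 -> -25
Changed element was NOT the old max.
  New max = max(old_max, new_val) = max(44, -25) = 44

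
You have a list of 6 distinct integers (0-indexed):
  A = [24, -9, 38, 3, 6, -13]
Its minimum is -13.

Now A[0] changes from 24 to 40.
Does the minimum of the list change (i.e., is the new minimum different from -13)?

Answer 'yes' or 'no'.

Old min = -13
Change: A[0] 24 -> 40
Changed element was NOT the min; min changes only if 40 < -13.
New min = -13; changed? no

Answer: no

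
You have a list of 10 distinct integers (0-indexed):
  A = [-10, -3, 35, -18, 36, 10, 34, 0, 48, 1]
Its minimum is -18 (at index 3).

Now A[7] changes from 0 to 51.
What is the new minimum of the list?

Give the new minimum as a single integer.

Old min = -18 (at index 3)
Change: A[7] 0 -> 51
Changed element was NOT the old min.
  New min = min(old_min, new_val) = min(-18, 51) = -18

Answer: -18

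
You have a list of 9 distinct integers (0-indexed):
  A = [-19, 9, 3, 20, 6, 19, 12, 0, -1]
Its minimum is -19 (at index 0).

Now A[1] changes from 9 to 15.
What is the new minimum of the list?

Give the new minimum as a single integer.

Old min = -19 (at index 0)
Change: A[1] 9 -> 15
Changed element was NOT the old min.
  New min = min(old_min, new_val) = min(-19, 15) = -19

Answer: -19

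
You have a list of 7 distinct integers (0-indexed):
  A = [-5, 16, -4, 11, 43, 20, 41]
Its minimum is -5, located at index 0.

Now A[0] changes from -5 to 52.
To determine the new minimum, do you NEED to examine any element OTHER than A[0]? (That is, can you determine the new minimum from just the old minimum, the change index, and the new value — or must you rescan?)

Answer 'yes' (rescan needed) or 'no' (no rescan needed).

Old min = -5 at index 0
Change at index 0: -5 -> 52
Index 0 WAS the min and new value 52 > old min -5. Must rescan other elements to find the new min.
Needs rescan: yes

Answer: yes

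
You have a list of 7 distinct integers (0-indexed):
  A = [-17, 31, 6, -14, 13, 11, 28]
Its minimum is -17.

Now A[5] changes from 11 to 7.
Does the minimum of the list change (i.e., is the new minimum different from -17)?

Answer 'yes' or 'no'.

Old min = -17
Change: A[5] 11 -> 7
Changed element was NOT the min; min changes only if 7 < -17.
New min = -17; changed? no

Answer: no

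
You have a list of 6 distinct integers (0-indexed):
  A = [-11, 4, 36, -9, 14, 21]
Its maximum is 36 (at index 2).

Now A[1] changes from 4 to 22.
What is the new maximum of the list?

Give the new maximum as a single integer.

Old max = 36 (at index 2)
Change: A[1] 4 -> 22
Changed element was NOT the old max.
  New max = max(old_max, new_val) = max(36, 22) = 36

Answer: 36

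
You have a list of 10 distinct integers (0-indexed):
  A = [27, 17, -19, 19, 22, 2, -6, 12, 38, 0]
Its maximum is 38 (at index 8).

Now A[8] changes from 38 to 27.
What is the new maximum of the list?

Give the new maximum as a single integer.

Answer: 27

Derivation:
Old max = 38 (at index 8)
Change: A[8] 38 -> 27
Changed element WAS the max -> may need rescan.
  Max of remaining elements: 27
  New max = max(27, 27) = 27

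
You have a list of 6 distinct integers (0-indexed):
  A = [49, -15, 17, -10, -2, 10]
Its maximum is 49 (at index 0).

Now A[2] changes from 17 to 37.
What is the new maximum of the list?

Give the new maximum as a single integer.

Old max = 49 (at index 0)
Change: A[2] 17 -> 37
Changed element was NOT the old max.
  New max = max(old_max, new_val) = max(49, 37) = 49

Answer: 49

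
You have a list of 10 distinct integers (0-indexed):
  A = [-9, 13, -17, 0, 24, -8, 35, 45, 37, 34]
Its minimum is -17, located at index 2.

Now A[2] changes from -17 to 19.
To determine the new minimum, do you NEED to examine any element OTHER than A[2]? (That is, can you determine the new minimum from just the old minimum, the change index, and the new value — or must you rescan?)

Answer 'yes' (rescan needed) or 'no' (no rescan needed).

Answer: yes

Derivation:
Old min = -17 at index 2
Change at index 2: -17 -> 19
Index 2 WAS the min and new value 19 > old min -17. Must rescan other elements to find the new min.
Needs rescan: yes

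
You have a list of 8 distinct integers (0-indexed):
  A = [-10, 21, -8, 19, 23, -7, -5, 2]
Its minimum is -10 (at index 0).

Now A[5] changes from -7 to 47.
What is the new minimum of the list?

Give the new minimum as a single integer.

Old min = -10 (at index 0)
Change: A[5] -7 -> 47
Changed element was NOT the old min.
  New min = min(old_min, new_val) = min(-10, 47) = -10

Answer: -10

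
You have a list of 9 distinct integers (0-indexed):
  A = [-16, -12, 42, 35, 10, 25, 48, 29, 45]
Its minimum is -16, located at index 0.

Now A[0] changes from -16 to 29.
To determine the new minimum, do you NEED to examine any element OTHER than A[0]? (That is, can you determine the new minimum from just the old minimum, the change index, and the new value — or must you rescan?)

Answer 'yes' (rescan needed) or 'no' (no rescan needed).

Old min = -16 at index 0
Change at index 0: -16 -> 29
Index 0 WAS the min and new value 29 > old min -16. Must rescan other elements to find the new min.
Needs rescan: yes

Answer: yes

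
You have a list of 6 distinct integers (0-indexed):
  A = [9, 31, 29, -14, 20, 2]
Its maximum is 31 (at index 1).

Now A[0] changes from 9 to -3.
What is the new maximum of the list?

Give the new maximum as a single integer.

Answer: 31

Derivation:
Old max = 31 (at index 1)
Change: A[0] 9 -> -3
Changed element was NOT the old max.
  New max = max(old_max, new_val) = max(31, -3) = 31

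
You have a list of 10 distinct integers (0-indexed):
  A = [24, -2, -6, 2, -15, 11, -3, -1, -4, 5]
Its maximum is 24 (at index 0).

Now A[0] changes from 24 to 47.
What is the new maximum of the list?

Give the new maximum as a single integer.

Old max = 24 (at index 0)
Change: A[0] 24 -> 47
Changed element WAS the max -> may need rescan.
  Max of remaining elements: 11
  New max = max(47, 11) = 47

Answer: 47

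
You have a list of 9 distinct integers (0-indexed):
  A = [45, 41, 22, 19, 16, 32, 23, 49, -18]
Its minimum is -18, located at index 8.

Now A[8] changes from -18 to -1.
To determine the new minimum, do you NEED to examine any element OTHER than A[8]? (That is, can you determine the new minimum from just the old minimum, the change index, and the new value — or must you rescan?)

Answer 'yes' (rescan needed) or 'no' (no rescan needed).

Answer: yes

Derivation:
Old min = -18 at index 8
Change at index 8: -18 -> -1
Index 8 WAS the min and new value -1 > old min -18. Must rescan other elements to find the new min.
Needs rescan: yes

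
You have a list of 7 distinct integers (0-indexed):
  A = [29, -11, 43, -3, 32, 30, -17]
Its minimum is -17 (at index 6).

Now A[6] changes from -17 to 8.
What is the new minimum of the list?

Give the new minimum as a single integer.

Old min = -17 (at index 6)
Change: A[6] -17 -> 8
Changed element WAS the min. Need to check: is 8 still <= all others?
  Min of remaining elements: -11
  New min = min(8, -11) = -11

Answer: -11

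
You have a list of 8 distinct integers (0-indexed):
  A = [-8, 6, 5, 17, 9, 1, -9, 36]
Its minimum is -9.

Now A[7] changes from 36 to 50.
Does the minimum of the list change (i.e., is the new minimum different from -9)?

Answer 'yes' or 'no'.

Old min = -9
Change: A[7] 36 -> 50
Changed element was NOT the min; min changes only if 50 < -9.
New min = -9; changed? no

Answer: no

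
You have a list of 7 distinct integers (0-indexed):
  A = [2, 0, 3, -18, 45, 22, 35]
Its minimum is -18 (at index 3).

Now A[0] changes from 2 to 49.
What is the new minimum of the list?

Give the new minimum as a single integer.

Old min = -18 (at index 3)
Change: A[0] 2 -> 49
Changed element was NOT the old min.
  New min = min(old_min, new_val) = min(-18, 49) = -18

Answer: -18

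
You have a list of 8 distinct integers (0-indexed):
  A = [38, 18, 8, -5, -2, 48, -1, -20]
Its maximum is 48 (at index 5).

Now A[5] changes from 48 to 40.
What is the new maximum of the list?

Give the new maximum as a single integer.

Answer: 40

Derivation:
Old max = 48 (at index 5)
Change: A[5] 48 -> 40
Changed element WAS the max -> may need rescan.
  Max of remaining elements: 38
  New max = max(40, 38) = 40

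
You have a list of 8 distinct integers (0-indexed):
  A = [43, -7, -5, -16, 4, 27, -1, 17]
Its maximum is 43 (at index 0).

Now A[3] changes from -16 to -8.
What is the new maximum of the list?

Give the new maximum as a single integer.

Answer: 43

Derivation:
Old max = 43 (at index 0)
Change: A[3] -16 -> -8
Changed element was NOT the old max.
  New max = max(old_max, new_val) = max(43, -8) = 43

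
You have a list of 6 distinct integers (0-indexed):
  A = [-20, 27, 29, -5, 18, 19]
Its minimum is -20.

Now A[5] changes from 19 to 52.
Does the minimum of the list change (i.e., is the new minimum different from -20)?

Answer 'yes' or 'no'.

Answer: no

Derivation:
Old min = -20
Change: A[5] 19 -> 52
Changed element was NOT the min; min changes only if 52 < -20.
New min = -20; changed? no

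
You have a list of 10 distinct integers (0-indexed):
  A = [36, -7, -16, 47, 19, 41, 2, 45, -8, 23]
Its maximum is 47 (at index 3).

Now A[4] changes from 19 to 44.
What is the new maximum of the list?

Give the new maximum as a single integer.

Answer: 47

Derivation:
Old max = 47 (at index 3)
Change: A[4] 19 -> 44
Changed element was NOT the old max.
  New max = max(old_max, new_val) = max(47, 44) = 47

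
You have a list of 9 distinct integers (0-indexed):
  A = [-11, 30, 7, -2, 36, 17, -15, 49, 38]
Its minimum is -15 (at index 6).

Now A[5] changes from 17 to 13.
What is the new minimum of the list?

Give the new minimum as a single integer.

Old min = -15 (at index 6)
Change: A[5] 17 -> 13
Changed element was NOT the old min.
  New min = min(old_min, new_val) = min(-15, 13) = -15

Answer: -15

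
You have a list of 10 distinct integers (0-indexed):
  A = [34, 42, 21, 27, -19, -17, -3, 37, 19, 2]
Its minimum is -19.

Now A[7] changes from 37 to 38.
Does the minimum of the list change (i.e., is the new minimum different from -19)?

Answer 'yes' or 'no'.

Old min = -19
Change: A[7] 37 -> 38
Changed element was NOT the min; min changes only if 38 < -19.
New min = -19; changed? no

Answer: no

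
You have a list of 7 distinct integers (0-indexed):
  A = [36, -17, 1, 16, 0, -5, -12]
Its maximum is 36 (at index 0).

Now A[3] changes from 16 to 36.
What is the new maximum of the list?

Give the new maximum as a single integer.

Old max = 36 (at index 0)
Change: A[3] 16 -> 36
Changed element was NOT the old max.
  New max = max(old_max, new_val) = max(36, 36) = 36

Answer: 36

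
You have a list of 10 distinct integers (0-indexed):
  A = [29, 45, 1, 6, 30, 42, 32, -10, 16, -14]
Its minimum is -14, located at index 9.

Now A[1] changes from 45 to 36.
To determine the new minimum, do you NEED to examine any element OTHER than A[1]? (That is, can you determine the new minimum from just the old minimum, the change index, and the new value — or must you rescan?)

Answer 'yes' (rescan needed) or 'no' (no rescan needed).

Old min = -14 at index 9
Change at index 1: 45 -> 36
Index 1 was NOT the min. New min = min(-14, 36). No rescan of other elements needed.
Needs rescan: no

Answer: no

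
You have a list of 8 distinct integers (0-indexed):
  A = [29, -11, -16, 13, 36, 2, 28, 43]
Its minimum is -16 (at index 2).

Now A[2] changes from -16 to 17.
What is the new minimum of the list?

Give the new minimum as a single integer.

Answer: -11

Derivation:
Old min = -16 (at index 2)
Change: A[2] -16 -> 17
Changed element WAS the min. Need to check: is 17 still <= all others?
  Min of remaining elements: -11
  New min = min(17, -11) = -11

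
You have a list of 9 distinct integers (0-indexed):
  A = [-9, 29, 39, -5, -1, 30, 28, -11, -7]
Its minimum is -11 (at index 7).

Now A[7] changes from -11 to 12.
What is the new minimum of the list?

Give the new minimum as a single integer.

Answer: -9

Derivation:
Old min = -11 (at index 7)
Change: A[7] -11 -> 12
Changed element WAS the min. Need to check: is 12 still <= all others?
  Min of remaining elements: -9
  New min = min(12, -9) = -9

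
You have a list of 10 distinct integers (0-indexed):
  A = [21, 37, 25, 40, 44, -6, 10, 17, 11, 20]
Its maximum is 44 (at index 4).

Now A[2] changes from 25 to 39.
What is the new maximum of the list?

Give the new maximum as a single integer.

Old max = 44 (at index 4)
Change: A[2] 25 -> 39
Changed element was NOT the old max.
  New max = max(old_max, new_val) = max(44, 39) = 44

Answer: 44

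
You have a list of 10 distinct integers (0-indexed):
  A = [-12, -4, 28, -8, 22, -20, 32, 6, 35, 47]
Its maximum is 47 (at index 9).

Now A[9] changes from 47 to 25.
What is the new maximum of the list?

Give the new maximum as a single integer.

Old max = 47 (at index 9)
Change: A[9] 47 -> 25
Changed element WAS the max -> may need rescan.
  Max of remaining elements: 35
  New max = max(25, 35) = 35

Answer: 35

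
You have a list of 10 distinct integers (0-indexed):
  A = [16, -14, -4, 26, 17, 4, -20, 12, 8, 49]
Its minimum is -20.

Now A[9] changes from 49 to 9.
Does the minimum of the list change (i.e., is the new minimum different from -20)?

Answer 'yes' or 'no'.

Answer: no

Derivation:
Old min = -20
Change: A[9] 49 -> 9
Changed element was NOT the min; min changes only if 9 < -20.
New min = -20; changed? no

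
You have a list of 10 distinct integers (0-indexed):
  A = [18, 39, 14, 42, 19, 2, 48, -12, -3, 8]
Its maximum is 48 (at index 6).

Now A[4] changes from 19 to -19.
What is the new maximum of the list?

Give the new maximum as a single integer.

Answer: 48

Derivation:
Old max = 48 (at index 6)
Change: A[4] 19 -> -19
Changed element was NOT the old max.
  New max = max(old_max, new_val) = max(48, -19) = 48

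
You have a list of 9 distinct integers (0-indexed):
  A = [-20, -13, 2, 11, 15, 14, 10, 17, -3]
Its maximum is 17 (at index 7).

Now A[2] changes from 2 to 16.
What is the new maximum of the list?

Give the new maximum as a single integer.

Answer: 17

Derivation:
Old max = 17 (at index 7)
Change: A[2] 2 -> 16
Changed element was NOT the old max.
  New max = max(old_max, new_val) = max(17, 16) = 17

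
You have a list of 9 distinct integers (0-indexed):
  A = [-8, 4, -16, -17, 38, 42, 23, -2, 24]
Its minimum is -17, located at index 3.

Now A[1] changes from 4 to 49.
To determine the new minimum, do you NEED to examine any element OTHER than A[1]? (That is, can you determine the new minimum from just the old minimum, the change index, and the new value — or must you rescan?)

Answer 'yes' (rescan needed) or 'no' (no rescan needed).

Answer: no

Derivation:
Old min = -17 at index 3
Change at index 1: 4 -> 49
Index 1 was NOT the min. New min = min(-17, 49). No rescan of other elements needed.
Needs rescan: no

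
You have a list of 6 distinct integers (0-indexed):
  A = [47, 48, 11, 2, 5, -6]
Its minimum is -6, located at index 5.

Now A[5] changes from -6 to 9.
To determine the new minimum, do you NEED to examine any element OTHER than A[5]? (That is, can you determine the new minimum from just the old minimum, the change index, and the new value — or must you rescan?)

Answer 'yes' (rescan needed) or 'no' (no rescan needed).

Old min = -6 at index 5
Change at index 5: -6 -> 9
Index 5 WAS the min and new value 9 > old min -6. Must rescan other elements to find the new min.
Needs rescan: yes

Answer: yes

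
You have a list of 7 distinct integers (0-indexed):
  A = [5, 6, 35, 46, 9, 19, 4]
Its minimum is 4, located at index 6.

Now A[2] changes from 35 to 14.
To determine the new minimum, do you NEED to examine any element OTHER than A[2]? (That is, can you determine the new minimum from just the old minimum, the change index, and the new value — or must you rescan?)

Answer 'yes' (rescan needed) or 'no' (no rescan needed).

Answer: no

Derivation:
Old min = 4 at index 6
Change at index 2: 35 -> 14
Index 2 was NOT the min. New min = min(4, 14). No rescan of other elements needed.
Needs rescan: no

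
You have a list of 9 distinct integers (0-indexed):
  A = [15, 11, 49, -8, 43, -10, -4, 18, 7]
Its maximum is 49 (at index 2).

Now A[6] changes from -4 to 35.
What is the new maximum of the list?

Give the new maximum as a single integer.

Old max = 49 (at index 2)
Change: A[6] -4 -> 35
Changed element was NOT the old max.
  New max = max(old_max, new_val) = max(49, 35) = 49

Answer: 49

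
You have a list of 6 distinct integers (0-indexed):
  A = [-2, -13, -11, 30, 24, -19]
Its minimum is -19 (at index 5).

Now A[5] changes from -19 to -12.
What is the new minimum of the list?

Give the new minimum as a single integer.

Old min = -19 (at index 5)
Change: A[5] -19 -> -12
Changed element WAS the min. Need to check: is -12 still <= all others?
  Min of remaining elements: -13
  New min = min(-12, -13) = -13

Answer: -13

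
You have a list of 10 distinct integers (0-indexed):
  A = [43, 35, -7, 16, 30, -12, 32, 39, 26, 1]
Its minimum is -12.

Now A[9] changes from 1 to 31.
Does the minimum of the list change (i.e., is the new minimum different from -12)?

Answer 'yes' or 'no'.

Answer: no

Derivation:
Old min = -12
Change: A[9] 1 -> 31
Changed element was NOT the min; min changes only if 31 < -12.
New min = -12; changed? no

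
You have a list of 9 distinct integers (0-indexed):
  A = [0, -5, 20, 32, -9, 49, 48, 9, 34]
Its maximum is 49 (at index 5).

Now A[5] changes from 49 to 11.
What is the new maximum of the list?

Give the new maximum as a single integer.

Answer: 48

Derivation:
Old max = 49 (at index 5)
Change: A[5] 49 -> 11
Changed element WAS the max -> may need rescan.
  Max of remaining elements: 48
  New max = max(11, 48) = 48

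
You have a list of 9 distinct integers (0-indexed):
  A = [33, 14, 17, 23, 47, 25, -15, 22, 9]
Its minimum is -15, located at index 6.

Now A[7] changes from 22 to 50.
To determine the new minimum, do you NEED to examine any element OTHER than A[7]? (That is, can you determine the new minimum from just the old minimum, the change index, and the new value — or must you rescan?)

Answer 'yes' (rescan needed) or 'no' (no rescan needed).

Old min = -15 at index 6
Change at index 7: 22 -> 50
Index 7 was NOT the min. New min = min(-15, 50). No rescan of other elements needed.
Needs rescan: no

Answer: no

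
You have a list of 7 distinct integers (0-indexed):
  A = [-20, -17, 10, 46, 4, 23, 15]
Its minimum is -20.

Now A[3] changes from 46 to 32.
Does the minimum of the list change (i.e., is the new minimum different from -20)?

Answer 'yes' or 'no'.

Old min = -20
Change: A[3] 46 -> 32
Changed element was NOT the min; min changes only if 32 < -20.
New min = -20; changed? no

Answer: no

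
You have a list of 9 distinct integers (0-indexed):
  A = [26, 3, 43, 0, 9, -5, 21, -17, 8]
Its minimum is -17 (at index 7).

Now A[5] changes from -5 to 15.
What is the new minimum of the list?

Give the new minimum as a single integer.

Answer: -17

Derivation:
Old min = -17 (at index 7)
Change: A[5] -5 -> 15
Changed element was NOT the old min.
  New min = min(old_min, new_val) = min(-17, 15) = -17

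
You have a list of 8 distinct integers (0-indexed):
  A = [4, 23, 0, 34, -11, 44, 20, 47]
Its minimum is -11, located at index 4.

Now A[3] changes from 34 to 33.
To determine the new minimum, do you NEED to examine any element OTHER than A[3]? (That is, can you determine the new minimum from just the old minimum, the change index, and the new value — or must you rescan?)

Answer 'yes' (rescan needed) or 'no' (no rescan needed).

Old min = -11 at index 4
Change at index 3: 34 -> 33
Index 3 was NOT the min. New min = min(-11, 33). No rescan of other elements needed.
Needs rescan: no

Answer: no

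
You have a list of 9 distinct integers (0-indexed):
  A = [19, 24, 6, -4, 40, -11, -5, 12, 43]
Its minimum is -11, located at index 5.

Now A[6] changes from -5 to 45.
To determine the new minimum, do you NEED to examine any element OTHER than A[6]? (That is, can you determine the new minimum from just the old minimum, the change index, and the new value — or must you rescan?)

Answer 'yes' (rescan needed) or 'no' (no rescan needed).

Answer: no

Derivation:
Old min = -11 at index 5
Change at index 6: -5 -> 45
Index 6 was NOT the min. New min = min(-11, 45). No rescan of other elements needed.
Needs rescan: no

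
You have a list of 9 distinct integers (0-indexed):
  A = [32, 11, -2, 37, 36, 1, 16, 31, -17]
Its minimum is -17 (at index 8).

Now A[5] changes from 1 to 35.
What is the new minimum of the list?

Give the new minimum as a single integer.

Old min = -17 (at index 8)
Change: A[5] 1 -> 35
Changed element was NOT the old min.
  New min = min(old_min, new_val) = min(-17, 35) = -17

Answer: -17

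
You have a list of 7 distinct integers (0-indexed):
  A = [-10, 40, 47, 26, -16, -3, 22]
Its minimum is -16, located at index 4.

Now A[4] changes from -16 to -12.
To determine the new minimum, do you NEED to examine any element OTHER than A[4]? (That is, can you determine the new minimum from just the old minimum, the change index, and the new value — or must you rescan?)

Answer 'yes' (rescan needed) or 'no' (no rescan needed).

Old min = -16 at index 4
Change at index 4: -16 -> -12
Index 4 WAS the min and new value -12 > old min -16. Must rescan other elements to find the new min.
Needs rescan: yes

Answer: yes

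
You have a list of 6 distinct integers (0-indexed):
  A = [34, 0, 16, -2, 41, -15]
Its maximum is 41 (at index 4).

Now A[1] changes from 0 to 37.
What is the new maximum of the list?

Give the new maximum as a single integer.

Old max = 41 (at index 4)
Change: A[1] 0 -> 37
Changed element was NOT the old max.
  New max = max(old_max, new_val) = max(41, 37) = 41

Answer: 41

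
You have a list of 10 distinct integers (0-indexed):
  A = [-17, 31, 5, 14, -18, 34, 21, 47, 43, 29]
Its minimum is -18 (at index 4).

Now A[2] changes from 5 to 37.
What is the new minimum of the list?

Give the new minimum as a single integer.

Answer: -18

Derivation:
Old min = -18 (at index 4)
Change: A[2] 5 -> 37
Changed element was NOT the old min.
  New min = min(old_min, new_val) = min(-18, 37) = -18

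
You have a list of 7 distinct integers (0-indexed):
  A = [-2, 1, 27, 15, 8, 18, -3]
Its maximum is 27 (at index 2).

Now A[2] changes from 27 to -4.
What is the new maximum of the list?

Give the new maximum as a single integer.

Old max = 27 (at index 2)
Change: A[2] 27 -> -4
Changed element WAS the max -> may need rescan.
  Max of remaining elements: 18
  New max = max(-4, 18) = 18

Answer: 18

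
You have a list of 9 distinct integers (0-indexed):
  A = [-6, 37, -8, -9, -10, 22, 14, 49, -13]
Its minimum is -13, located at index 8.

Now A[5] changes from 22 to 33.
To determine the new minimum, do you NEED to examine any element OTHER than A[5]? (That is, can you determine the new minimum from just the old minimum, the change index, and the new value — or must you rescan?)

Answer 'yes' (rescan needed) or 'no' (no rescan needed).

Answer: no

Derivation:
Old min = -13 at index 8
Change at index 5: 22 -> 33
Index 5 was NOT the min. New min = min(-13, 33). No rescan of other elements needed.
Needs rescan: no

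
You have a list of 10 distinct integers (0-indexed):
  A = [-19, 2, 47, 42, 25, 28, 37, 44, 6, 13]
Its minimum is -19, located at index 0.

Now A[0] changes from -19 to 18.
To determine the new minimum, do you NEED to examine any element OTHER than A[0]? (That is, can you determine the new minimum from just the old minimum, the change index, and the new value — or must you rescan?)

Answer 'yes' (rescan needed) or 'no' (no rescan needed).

Answer: yes

Derivation:
Old min = -19 at index 0
Change at index 0: -19 -> 18
Index 0 WAS the min and new value 18 > old min -19. Must rescan other elements to find the new min.
Needs rescan: yes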